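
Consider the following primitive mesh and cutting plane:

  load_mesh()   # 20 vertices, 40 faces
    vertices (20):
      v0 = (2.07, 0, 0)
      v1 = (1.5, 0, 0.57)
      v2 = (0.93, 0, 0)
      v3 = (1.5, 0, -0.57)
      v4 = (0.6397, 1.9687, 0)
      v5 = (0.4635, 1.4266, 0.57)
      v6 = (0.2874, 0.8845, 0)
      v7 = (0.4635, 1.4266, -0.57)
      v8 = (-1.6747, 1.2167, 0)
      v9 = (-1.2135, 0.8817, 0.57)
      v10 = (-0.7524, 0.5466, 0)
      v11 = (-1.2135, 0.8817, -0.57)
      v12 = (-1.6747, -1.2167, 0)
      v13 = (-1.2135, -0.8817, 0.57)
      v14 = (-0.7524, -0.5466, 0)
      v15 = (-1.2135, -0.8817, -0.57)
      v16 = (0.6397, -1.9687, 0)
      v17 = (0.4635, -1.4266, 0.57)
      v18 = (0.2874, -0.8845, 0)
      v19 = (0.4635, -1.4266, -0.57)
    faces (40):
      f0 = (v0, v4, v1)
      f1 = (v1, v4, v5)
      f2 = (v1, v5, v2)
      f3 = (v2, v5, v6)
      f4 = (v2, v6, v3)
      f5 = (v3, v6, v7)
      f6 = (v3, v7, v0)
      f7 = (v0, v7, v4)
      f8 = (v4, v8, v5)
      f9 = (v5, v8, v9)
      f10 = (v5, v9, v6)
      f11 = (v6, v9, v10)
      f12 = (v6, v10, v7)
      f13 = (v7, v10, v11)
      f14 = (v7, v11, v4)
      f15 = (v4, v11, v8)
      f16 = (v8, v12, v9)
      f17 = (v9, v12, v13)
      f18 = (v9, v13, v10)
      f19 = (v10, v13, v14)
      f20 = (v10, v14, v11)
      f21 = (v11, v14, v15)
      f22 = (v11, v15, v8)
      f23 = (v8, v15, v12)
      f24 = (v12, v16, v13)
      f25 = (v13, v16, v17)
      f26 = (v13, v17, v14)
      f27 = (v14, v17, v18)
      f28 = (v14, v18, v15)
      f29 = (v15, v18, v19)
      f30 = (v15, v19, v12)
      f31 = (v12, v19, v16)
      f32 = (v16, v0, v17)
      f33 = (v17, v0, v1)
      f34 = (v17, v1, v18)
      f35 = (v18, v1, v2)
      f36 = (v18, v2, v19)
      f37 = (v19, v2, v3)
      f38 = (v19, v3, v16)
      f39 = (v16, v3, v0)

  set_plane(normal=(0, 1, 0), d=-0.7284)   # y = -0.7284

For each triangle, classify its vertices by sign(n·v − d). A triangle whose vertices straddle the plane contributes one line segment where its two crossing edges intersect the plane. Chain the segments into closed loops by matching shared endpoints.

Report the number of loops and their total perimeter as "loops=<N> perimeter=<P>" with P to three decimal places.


loops=2 perimeter=7.095

Straddling triangles (18 of 40):
  (v8,v12,v9) [+-+] → (-1.6747, -0.7284, 0)–(-1.56738, -0.7284, 0.13264)  len=0.1706
  (v9,v12,v13) [+--] → (-1.56738, -0.7284, 0.13264)–(-1.2135, -0.7284, 0.57)  len=0.5626
  (v9,v13,v10) [+-+] → (-1.2135, -0.7284, 0.57)–(-1.16401, -0.7284, 0.508822)  len=0.0787
  (v10,v13,v14) [+-+] → (-1.16401, -0.7284, 0.508822)–(-1.00256, -0.7284, 0.309239)  len=0.2567
  (v11,v14,v15) [++-] → (-1.00256, -0.7284, -0.309239)–(-1.2135, -0.7284, -0.57)  len=0.3354
  (v11,v15,v8) [+-+] → (-1.2135, -0.7284, -0.57)–(-1.24719, -0.7284, -0.528358)  len=0.0536
  (v8,v15,v12) [+--] → (-1.24719, -0.7284, -0.528358)–(-1.6747, -0.7284, 0)  len=0.6797
  (v13,v17,v14) [--+] → (-0.501206, -0.7284, 0.117757)–(-1.00256, -0.7284, 0.309239)  len=0.5367
  (v14,v17,v18) [+--] → (-0.501206, -0.7284, 0.117757)–(-0.192957, -0.7284, 0)  len=0.3300
  (v14,v18,v15) [+--] → (-0.192957, -0.7284, 0)–(-1.00256, -0.7284, -0.309239)  len=0.8666
  (v16,v0,v17) [-+-] → (1.5408, -0.7284, 0)–(1.24975, -0.7284, 0.291033)  len=0.4116
  (v17,v0,v1) [-++] → (1.24975, -0.7284, 0.291033)–(0.970779, -0.7284, 0.57)  len=0.3945
  (v17,v1,v18) [-+-] → (0.970779, -0.7284, 0.57)–(0.501404, -0.7284, 0.100596)  len=0.6638
  (v18,v1,v2) [-++] → (0.501404, -0.7284, 0.100596)–(0.400809, -0.7284, 0)  len=0.1423
  (v18,v2,v19) [-+-] → (0.400809, -0.7284, 0)–(0.691812, -0.7284, -0.291033)  len=0.4116
  (v19,v2,v3) [-++] → (0.691812, -0.7284, -0.291033)–(0.970779, -0.7284, -0.57)  len=0.3945
  (v19,v3,v16) [-+-] → (0.970779, -0.7284, -0.57)–(1.1817, -0.7284, -0.359106)  len=0.2983
  (v16,v3,v0) [-++] → (1.1817, -0.7284, -0.359106)–(1.5408, -0.7284, 0)  len=0.5079

Chained into 2 loop(s):
  loop 1: 10 segments, perimeter = 3.8705
  loop 2: 8 segments, perimeter = 3.2244
Total perimeter = 7.095


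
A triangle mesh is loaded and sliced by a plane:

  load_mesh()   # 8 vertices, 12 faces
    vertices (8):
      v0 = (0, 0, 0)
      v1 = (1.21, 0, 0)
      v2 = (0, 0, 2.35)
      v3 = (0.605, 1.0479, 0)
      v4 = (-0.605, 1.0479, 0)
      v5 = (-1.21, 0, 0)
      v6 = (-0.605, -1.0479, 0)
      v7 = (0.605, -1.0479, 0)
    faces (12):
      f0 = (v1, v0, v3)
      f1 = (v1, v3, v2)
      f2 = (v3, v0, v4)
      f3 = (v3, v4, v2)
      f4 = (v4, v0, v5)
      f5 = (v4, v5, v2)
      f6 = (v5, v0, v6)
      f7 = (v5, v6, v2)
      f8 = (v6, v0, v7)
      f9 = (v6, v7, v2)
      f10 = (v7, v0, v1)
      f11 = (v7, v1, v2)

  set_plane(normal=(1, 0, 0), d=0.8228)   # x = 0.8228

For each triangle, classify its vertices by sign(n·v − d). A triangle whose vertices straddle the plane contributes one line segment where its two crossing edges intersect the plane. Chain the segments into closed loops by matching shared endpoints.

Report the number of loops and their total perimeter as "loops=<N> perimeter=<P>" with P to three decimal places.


Straddling triangles (4 of 12):
  (v1,v0,v3) [+--] → (0.8228, 0, 0)–(0.8228, 0.670656, 0)  len=0.6707
  (v1,v3,v2) [+--] → (0.8228, 0.670656, 0)–(0.8228, 0, 0.752)  len=1.0076
  (v7,v0,v1) [--+] → (0.8228, 0, 0)–(0.8228, -0.670656, 0)  len=0.6707
  (v7,v1,v2) [-+-] → (0.8228, -0.670656, 0)–(0.8228, 0, 0.752)  len=1.0076

Chained into 1 loop(s):
  loop 1: 4 segments, perimeter = 3.3565
Total perimeter = 3.357

loops=1 perimeter=3.357


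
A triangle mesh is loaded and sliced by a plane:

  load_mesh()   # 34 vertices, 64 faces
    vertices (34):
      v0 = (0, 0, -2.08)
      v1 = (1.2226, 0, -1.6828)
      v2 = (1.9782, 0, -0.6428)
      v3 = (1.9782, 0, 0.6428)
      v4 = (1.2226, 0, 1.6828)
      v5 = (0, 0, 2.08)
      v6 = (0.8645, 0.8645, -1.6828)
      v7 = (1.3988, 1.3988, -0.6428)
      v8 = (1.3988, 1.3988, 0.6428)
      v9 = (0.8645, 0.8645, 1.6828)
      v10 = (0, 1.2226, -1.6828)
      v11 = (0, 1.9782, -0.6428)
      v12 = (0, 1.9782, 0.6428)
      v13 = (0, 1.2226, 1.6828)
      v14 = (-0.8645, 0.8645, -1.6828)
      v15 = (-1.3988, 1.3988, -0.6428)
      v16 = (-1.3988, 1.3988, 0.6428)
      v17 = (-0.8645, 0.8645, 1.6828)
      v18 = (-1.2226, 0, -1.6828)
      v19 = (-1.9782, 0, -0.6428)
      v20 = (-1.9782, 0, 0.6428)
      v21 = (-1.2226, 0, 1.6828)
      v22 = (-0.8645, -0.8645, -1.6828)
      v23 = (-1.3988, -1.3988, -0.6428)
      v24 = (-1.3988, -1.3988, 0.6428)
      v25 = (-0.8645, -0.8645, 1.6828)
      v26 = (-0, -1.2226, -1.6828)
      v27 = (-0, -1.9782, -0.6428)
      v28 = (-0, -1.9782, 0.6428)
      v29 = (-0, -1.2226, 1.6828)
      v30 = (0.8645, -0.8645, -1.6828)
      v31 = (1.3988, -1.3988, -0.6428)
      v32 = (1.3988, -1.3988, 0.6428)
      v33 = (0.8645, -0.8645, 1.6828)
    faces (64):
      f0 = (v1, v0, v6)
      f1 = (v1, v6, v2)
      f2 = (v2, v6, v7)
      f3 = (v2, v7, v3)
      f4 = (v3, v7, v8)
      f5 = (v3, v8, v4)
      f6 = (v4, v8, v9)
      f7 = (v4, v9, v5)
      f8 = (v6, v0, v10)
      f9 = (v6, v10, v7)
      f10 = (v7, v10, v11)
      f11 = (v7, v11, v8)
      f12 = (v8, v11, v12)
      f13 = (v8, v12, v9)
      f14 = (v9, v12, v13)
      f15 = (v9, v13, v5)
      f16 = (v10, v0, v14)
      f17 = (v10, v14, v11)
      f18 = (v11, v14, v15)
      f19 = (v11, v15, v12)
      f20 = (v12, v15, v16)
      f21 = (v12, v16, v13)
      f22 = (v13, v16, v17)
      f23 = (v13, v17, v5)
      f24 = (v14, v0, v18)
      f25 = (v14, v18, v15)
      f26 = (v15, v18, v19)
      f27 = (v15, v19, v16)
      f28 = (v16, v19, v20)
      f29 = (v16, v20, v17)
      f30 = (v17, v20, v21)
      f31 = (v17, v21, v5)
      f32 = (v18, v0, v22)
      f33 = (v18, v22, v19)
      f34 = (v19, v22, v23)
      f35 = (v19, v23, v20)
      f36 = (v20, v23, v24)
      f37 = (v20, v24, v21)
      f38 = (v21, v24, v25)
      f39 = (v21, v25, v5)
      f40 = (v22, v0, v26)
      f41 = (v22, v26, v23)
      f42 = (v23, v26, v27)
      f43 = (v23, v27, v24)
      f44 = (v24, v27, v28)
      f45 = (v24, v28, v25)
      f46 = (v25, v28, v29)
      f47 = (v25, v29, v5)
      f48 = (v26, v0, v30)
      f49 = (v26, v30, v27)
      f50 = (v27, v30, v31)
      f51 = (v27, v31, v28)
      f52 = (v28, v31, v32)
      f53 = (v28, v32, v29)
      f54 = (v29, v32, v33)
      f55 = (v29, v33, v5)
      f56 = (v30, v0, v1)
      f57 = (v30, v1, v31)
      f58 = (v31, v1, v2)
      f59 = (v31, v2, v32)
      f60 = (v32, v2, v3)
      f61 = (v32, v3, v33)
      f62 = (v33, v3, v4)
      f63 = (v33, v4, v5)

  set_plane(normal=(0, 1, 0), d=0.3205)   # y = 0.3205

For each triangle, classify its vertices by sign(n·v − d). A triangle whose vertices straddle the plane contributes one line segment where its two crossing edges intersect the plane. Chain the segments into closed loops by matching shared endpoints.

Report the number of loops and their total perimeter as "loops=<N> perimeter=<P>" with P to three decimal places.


loops=1 perimeter=12.242

Straddling triangles (20 of 64):
  (v1,v0,v6) [--+] → (0.3205, 0.3205, -1.93274)–(1.08984, 0.3205, -1.6828)  len=0.8089
  (v1,v6,v2) [-+-] → (1.08984, 0.3205, -1.6828)–(1.56531, 0.3205, -1.02836)  len=0.8089
  (v2,v6,v7) [-++] → (1.56531, 0.3205, -1.02836)–(1.84544, 0.3205, -0.6428)  len=0.4766
  (v2,v7,v3) [-+-] → (1.84544, 0.3205, -0.6428)–(1.84544, 0.3205, 0.348237)  len=0.9910
  (v3,v7,v8) [-++] → (1.84544, 0.3205, 0.348237)–(1.84544, 0.3205, 0.6428)  len=0.2946
  (v3,v8,v4) [-+-] → (1.84544, 0.3205, 0.6428)–(1.26297, 0.3205, 1.44451)  len=0.9910
  (v4,v8,v9) [-++] → (1.26297, 0.3205, 1.44451)–(1.08984, 0.3205, 1.6828)  len=0.2945
  (v4,v9,v5) [-+-] → (1.08984, 0.3205, 1.6828)–(0.3205, 0.3205, 1.93274)  len=0.8089
  (v6,v0,v10) [+-+] → (0.3205, 0.3205, -1.93274)–(0, 0.3205, -1.97588)  len=0.3234
  (v9,v13,v5) [++-] → (0, 0.3205, 1.97588)–(0.3205, 0.3205, 1.93274)  len=0.3234
  (v10,v0,v14) [+-+] → (0, 0.3205, -1.97588)–(-0.3205, 0.3205, -1.93274)  len=0.3234
  (v13,v17,v5) [++-] → (-0.3205, 0.3205, 1.93274)–(0, 0.3205, 1.97588)  len=0.3234
  (v14,v0,v18) [+--] → (-0.3205, 0.3205, -1.93274)–(-1.08984, 0.3205, -1.6828)  len=0.8089
  (v14,v18,v15) [+-+] → (-1.08984, 0.3205, -1.6828)–(-1.26297, 0.3205, -1.44451)  len=0.2945
  (v15,v18,v19) [+--] → (-1.26297, 0.3205, -1.44451)–(-1.84544, 0.3205, -0.6428)  len=0.9910
  (v15,v19,v16) [+-+] → (-1.84544, 0.3205, -0.6428)–(-1.84544, 0.3205, -0.348237)  len=0.2946
  (v16,v19,v20) [+--] → (-1.84544, 0.3205, -0.348237)–(-1.84544, 0.3205, 0.6428)  len=0.9910
  (v16,v20,v17) [+-+] → (-1.84544, 0.3205, 0.6428)–(-1.56531, 0.3205, 1.02836)  len=0.4766
  (v17,v20,v21) [+--] → (-1.56531, 0.3205, 1.02836)–(-1.08984, 0.3205, 1.6828)  len=0.8089
  (v17,v21,v5) [+--] → (-1.08984, 0.3205, 1.6828)–(-0.3205, 0.3205, 1.93274)  len=0.8089

Chained into 1 loop(s):
  loop 1: 20 segments, perimeter = 12.2425
Total perimeter = 12.242


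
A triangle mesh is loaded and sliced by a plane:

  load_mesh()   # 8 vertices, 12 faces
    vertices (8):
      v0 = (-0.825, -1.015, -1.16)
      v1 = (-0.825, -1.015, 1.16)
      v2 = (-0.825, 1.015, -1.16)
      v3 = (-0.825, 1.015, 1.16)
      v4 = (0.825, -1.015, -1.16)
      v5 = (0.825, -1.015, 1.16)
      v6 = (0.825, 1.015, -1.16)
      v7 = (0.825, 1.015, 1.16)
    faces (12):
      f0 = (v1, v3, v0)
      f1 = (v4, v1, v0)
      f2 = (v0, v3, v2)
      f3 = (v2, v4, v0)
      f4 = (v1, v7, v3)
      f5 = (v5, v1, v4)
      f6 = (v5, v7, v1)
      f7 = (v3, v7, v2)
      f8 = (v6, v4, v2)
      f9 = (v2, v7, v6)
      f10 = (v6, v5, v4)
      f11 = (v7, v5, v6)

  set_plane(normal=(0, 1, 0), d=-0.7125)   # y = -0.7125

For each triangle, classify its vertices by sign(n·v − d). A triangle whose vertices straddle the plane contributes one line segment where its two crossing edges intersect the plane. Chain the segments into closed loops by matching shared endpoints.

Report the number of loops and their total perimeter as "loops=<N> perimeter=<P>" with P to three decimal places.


loops=1 perimeter=7.940

Straddling triangles (8 of 12):
  (v1,v3,v0) [-+-] → (-0.825, -0.7125, 1.16)–(-0.825, -0.7125, -0.814286)  len=1.9743
  (v0,v3,v2) [-++] → (-0.825, -0.7125, -0.814286)–(-0.825, -0.7125, -1.16)  len=0.3457
  (v2,v4,v0) [+--] → (0.579126, -0.7125, -1.16)–(-0.825, -0.7125, -1.16)  len=1.4041
  (v1,v7,v3) [-++] → (-0.579126, -0.7125, 1.16)–(-0.825, -0.7125, 1.16)  len=0.2459
  (v5,v7,v1) [-+-] → (0.825, -0.7125, 1.16)–(-0.579126, -0.7125, 1.16)  len=1.4041
  (v6,v4,v2) [+-+] → (0.825, -0.7125, -1.16)–(0.579126, -0.7125, -1.16)  len=0.2459
  (v6,v5,v4) [+--] → (0.825, -0.7125, 0.814286)–(0.825, -0.7125, -1.16)  len=1.9743
  (v7,v5,v6) [+-+] → (0.825, -0.7125, 1.16)–(0.825, -0.7125, 0.814286)  len=0.3457

Chained into 1 loop(s):
  loop 1: 8 segments, perimeter = 7.9400
Total perimeter = 7.940


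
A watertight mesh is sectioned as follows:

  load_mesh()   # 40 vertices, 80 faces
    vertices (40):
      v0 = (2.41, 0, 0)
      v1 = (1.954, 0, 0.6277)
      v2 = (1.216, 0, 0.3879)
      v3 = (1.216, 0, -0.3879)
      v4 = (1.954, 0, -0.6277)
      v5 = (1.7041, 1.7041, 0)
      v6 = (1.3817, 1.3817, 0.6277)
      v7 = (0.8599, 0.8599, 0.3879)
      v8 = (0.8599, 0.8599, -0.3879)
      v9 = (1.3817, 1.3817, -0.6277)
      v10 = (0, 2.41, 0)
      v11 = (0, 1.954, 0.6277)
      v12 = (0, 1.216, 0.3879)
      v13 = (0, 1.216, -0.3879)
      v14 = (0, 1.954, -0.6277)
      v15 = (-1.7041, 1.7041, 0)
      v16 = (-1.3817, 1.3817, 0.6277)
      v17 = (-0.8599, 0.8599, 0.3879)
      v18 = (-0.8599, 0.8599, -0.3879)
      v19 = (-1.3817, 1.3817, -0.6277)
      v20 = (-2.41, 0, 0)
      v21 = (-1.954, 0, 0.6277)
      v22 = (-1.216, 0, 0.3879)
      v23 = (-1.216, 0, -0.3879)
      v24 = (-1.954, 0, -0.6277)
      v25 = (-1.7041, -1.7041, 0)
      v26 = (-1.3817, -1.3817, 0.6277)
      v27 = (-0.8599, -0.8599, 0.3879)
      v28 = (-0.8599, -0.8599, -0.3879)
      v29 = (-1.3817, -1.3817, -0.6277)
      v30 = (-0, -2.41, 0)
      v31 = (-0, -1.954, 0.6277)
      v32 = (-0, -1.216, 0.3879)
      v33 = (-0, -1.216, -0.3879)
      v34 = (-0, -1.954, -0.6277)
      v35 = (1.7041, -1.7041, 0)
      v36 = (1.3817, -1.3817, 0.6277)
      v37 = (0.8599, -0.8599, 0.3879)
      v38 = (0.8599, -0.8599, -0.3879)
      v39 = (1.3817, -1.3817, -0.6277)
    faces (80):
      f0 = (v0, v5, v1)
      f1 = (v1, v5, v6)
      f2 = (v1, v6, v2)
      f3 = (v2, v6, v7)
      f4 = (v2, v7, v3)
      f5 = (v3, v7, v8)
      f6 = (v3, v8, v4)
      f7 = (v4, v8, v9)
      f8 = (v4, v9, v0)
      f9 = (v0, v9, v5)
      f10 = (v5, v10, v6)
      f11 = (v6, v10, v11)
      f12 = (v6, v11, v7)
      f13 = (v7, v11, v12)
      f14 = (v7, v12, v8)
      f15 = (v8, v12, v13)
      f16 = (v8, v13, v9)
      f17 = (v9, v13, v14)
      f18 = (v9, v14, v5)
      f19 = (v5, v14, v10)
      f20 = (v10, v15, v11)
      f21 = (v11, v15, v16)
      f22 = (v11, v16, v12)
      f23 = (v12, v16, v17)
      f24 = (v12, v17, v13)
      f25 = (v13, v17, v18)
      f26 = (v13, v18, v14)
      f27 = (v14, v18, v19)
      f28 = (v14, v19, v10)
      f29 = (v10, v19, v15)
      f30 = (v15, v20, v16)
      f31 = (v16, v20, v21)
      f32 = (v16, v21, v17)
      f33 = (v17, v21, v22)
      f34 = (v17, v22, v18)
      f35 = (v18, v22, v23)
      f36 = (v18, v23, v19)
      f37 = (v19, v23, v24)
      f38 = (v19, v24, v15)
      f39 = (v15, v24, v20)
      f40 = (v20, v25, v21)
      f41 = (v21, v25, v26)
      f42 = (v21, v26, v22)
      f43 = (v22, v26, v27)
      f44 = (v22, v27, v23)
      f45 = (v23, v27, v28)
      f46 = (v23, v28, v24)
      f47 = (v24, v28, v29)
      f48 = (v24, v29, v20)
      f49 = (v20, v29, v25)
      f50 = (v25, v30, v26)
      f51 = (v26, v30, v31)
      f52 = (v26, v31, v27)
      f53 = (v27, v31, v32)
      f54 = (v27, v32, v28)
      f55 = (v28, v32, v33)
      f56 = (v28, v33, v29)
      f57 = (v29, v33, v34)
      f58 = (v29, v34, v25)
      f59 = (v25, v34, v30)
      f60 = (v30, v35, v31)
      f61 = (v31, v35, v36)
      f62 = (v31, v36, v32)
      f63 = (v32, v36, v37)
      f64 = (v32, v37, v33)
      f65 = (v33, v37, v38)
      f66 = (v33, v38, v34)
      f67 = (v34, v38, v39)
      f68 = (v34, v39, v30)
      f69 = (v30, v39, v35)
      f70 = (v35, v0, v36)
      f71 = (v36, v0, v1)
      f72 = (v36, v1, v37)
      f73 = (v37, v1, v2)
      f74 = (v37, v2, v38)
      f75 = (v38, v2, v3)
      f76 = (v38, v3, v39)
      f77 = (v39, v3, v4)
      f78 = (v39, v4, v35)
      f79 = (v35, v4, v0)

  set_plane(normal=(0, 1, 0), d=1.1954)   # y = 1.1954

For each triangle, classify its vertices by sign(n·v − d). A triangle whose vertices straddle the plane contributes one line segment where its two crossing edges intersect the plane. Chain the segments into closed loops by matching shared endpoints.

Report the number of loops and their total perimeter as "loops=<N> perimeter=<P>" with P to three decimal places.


Straddling triangles (24 of 80):
  (v0,v5,v1) [-+-] → (1.91482, 1.1954, 0)–(1.7787, 1.1954, 0.187378)  len=0.2316
  (v1,v5,v6) [-++] → (1.7787, 1.1954, 0.187378)–(1.45887, 1.1954, 0.6277)  len=0.5442
  (v1,v6,v2) [-+-] → (1.45887, 1.1954, 0.6277)–(1.35936, 1.1954, 0.595367)  len=0.1046
  (v2,v6,v7) [-+-] → (1.35936, 1.1954, 0.595367)–(1.1954, 1.1954, 0.542083)  len=0.1724
  (v4,v8,v9) [--+] → (1.1954, 1.1954, -0.542083)–(1.45887, 1.1954, -0.6277)  len=0.2770
  (v4,v9,v0) [-+-] → (1.45887, 1.1954, -0.6277)–(1.52035, 1.1954, -0.543065)  len=0.1046
  (v0,v9,v5) [-++] → (1.52035, 1.1954, -0.543065)–(1.91482, 1.1954, 0)  len=0.6712
  (v6,v11,v7) [++-] → (0.596216, 1.1954, 0.461433)–(1.1954, 1.1954, 0.542083)  len=0.6046
  (v7,v11,v12) [-++] → (0.596216, 1.1954, 0.461433)–(0.0497443, 1.1954, 0.3879)  len=0.5514
  (v7,v12,v8) [-+-] → (0.0497443, 1.1954, 0.3879)–(0.0497443, 1.1954, 0.343021)  len=0.0449
  (v8,v12,v13) [-++] → (0.0497443, 1.1954, 0.343021)–(0.0497443, 1.1954, -0.3879)  len=0.7309
  (v8,v13,v9) [-++] → (0.0497443, 1.1954, -0.3879)–(1.1954, 1.1954, -0.542083)  len=1.1560
  (v12,v16,v17) [++-] → (-1.1954, 1.1954, 0.542083)–(-0.0497443, 1.1954, 0.3879)  len=1.1560
  (v12,v17,v13) [+-+] → (-0.0497443, 1.1954, 0.3879)–(-0.0497443, 1.1954, -0.343021)  len=0.7309
  (v13,v17,v18) [+--] → (-0.0497443, 1.1954, -0.343021)–(-0.0497443, 1.1954, -0.3879)  len=0.0449
  (v13,v18,v14) [+-+] → (-0.0497443, 1.1954, -0.3879)–(-0.596216, 1.1954, -0.461433)  len=0.5514
  (v14,v18,v19) [+-+] → (-0.596216, 1.1954, -0.461433)–(-1.1954, 1.1954, -0.542083)  len=0.6046
  (v15,v20,v16) [+-+] → (-1.91482, 1.1954, 0)–(-1.52035, 1.1954, 0.543065)  len=0.6712
  (v16,v20,v21) [+--] → (-1.52035, 1.1954, 0.543065)–(-1.45887, 1.1954, 0.6277)  len=0.1046
  (v16,v21,v17) [+--] → (-1.45887, 1.1954, 0.6277)–(-1.1954, 1.1954, 0.542083)  len=0.2770
  (v18,v23,v19) [--+] → (-1.35936, 1.1954, -0.595367)–(-1.1954, 1.1954, -0.542083)  len=0.1724
  (v19,v23,v24) [+--] → (-1.35936, 1.1954, -0.595367)–(-1.45887, 1.1954, -0.6277)  len=0.1046
  (v19,v24,v15) [+-+] → (-1.45887, 1.1954, -0.6277)–(-1.7787, 1.1954, -0.187378)  len=0.5442
  (v15,v24,v20) [+--] → (-1.7787, 1.1954, -0.187378)–(-1.91482, 1.1954, 0)  len=0.2316

Chained into 2 loop(s):
  loop 1: 12 segments, perimeter = 5.1935
  loop 2: 12 segments, perimeter = 5.1935
Total perimeter = 10.387

loops=2 perimeter=10.387


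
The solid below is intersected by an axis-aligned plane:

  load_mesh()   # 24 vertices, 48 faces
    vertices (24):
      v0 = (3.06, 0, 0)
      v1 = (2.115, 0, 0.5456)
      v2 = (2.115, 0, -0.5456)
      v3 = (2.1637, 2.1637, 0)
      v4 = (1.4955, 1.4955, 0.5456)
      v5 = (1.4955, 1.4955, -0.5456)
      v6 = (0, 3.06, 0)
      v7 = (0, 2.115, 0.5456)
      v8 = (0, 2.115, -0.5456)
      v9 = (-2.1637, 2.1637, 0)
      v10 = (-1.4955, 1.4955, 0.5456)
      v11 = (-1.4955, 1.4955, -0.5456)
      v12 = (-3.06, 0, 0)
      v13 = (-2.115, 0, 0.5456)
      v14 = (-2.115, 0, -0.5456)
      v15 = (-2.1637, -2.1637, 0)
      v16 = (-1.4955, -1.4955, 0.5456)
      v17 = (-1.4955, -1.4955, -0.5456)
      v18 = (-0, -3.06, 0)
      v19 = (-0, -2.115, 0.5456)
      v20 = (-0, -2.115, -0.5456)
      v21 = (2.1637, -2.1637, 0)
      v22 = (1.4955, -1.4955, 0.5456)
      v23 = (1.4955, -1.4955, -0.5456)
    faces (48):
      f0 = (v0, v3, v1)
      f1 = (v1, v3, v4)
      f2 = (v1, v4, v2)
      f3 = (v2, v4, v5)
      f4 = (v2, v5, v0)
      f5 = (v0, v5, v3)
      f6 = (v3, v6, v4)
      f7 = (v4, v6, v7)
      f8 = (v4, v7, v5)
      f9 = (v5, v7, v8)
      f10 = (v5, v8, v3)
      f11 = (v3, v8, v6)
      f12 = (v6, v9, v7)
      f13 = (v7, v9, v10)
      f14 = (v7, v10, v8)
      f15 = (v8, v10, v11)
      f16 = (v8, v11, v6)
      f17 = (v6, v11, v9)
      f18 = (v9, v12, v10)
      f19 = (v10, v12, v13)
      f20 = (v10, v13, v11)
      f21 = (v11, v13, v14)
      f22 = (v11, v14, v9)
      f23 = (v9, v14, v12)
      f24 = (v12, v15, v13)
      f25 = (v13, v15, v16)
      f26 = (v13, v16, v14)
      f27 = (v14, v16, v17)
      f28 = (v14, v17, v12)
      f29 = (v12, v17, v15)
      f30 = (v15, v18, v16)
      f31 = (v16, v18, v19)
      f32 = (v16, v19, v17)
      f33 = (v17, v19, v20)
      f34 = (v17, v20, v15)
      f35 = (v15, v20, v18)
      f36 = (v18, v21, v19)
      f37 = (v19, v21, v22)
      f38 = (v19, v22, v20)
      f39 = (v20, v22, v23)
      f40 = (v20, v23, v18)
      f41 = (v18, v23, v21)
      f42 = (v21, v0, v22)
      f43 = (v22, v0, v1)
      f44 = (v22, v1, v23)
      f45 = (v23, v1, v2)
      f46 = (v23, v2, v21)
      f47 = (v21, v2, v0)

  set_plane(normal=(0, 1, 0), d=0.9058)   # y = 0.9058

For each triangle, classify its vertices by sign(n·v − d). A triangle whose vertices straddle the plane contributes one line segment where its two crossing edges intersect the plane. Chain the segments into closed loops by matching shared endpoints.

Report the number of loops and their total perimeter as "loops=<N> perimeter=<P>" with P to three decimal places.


loops=2 perimeter=6.547

Straddling triangles (12 of 48):
  (v0,v3,v1) [-+-] → (2.68478, 0.9058, 0)–(2.13539, 0.9058, 0.317193)  len=0.6344
  (v1,v3,v4) [-++] → (2.13539, 0.9058, 0.317193)–(1.73978, 0.9058, 0.5456)  len=0.4568
  (v1,v4,v2) [-+-] → (1.73978, 0.9058, 0.5456)–(1.73978, 0.9058, 0.115322)  len=0.4303
  (v2,v4,v5) [-++] → (1.73978, 0.9058, 0.115322)–(1.73978, 0.9058, -0.5456)  len=0.6609
  (v2,v5,v0) [-+-] → (1.73978, 0.9058, -0.5456)–(2.11241, 0.9058, -0.330461)  len=0.4303
  (v0,v5,v3) [-++] → (2.11241, 0.9058, -0.330461)–(2.68478, 0.9058, 0)  len=0.6609
  (v9,v12,v10) [+-+] → (-2.68478, 0.9058, 0)–(-2.11241, 0.9058, 0.330461)  len=0.6609
  (v10,v12,v13) [+--] → (-2.11241, 0.9058, 0.330461)–(-1.73978, 0.9058, 0.5456)  len=0.4303
  (v10,v13,v11) [+-+] → (-1.73978, 0.9058, 0.5456)–(-1.73978, 0.9058, -0.115322)  len=0.6609
  (v11,v13,v14) [+--] → (-1.73978, 0.9058, -0.115322)–(-1.73978, 0.9058, -0.5456)  len=0.4303
  (v11,v14,v9) [+-+] → (-1.73978, 0.9058, -0.5456)–(-2.13539, 0.9058, -0.317193)  len=0.4568
  (v9,v14,v12) [+--] → (-2.13539, 0.9058, -0.317193)–(-2.68478, 0.9058, 0)  len=0.6344

Chained into 2 loop(s):
  loop 1: 6 segments, perimeter = 3.2736
  loop 2: 6 segments, perimeter = 3.2736
Total perimeter = 6.547


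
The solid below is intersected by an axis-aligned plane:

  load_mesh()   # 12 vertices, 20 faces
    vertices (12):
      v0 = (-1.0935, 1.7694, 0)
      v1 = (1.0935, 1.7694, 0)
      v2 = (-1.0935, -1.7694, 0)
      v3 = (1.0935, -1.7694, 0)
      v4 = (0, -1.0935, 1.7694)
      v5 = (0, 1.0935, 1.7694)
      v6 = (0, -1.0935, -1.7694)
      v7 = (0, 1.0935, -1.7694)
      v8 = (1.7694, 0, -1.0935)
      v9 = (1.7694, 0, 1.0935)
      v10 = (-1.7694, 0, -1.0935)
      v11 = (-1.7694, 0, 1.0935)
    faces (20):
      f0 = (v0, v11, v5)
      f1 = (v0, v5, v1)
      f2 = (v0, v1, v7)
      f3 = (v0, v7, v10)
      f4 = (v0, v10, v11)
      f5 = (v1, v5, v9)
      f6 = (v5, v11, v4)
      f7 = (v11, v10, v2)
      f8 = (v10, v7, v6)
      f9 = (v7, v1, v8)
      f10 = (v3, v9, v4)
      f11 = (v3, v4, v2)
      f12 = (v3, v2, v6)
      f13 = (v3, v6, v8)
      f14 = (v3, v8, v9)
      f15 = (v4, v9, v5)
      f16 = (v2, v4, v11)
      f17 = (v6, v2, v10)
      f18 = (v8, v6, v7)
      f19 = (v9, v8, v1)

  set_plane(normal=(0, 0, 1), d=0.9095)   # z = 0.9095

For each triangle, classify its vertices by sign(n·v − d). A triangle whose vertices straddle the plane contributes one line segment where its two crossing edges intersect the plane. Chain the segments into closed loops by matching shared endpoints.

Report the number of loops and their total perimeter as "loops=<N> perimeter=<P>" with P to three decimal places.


Straddling triangles (10 of 20):
  (v0,v11,v5) [-++] → (-1.65567, 0.297732, 0.9095)–(-0.531423, 1.42198, 0.9095)  len=1.5899
  (v0,v5,v1) [-+-] → (-0.531423, 1.42198, 0.9095)–(0.531423, 1.42198, 0.9095)  len=1.0628
  (v0,v10,v11) [--+] → (-1.7694, 0, 0.9095)–(-1.65567, 0.297732, 0.9095)  len=0.3187
  (v1,v5,v9) [-++] → (0.531423, 1.42198, 0.9095)–(1.65567, 0.297732, 0.9095)  len=1.5899
  (v11,v10,v2) [+--] → (-1.7694, 0, 0.9095)–(-1.65567, -0.297732, 0.9095)  len=0.3187
  (v3,v9,v4) [-++] → (1.65567, -0.297732, 0.9095)–(0.531423, -1.42198, 0.9095)  len=1.5899
  (v3,v4,v2) [-+-] → (0.531423, -1.42198, 0.9095)–(-0.531423, -1.42198, 0.9095)  len=1.0628
  (v3,v8,v9) [--+] → (1.7694, 0, 0.9095)–(1.65567, -0.297732, 0.9095)  len=0.3187
  (v2,v4,v11) [-++] → (-0.531423, -1.42198, 0.9095)–(-1.65567, -0.297732, 0.9095)  len=1.5899
  (v9,v8,v1) [+--] → (1.7694, 0, 0.9095)–(1.65567, 0.297732, 0.9095)  len=0.3187

Chained into 1 loop(s):
  loop 1: 10 segments, perimeter = 9.7602
Total perimeter = 9.760

loops=1 perimeter=9.760


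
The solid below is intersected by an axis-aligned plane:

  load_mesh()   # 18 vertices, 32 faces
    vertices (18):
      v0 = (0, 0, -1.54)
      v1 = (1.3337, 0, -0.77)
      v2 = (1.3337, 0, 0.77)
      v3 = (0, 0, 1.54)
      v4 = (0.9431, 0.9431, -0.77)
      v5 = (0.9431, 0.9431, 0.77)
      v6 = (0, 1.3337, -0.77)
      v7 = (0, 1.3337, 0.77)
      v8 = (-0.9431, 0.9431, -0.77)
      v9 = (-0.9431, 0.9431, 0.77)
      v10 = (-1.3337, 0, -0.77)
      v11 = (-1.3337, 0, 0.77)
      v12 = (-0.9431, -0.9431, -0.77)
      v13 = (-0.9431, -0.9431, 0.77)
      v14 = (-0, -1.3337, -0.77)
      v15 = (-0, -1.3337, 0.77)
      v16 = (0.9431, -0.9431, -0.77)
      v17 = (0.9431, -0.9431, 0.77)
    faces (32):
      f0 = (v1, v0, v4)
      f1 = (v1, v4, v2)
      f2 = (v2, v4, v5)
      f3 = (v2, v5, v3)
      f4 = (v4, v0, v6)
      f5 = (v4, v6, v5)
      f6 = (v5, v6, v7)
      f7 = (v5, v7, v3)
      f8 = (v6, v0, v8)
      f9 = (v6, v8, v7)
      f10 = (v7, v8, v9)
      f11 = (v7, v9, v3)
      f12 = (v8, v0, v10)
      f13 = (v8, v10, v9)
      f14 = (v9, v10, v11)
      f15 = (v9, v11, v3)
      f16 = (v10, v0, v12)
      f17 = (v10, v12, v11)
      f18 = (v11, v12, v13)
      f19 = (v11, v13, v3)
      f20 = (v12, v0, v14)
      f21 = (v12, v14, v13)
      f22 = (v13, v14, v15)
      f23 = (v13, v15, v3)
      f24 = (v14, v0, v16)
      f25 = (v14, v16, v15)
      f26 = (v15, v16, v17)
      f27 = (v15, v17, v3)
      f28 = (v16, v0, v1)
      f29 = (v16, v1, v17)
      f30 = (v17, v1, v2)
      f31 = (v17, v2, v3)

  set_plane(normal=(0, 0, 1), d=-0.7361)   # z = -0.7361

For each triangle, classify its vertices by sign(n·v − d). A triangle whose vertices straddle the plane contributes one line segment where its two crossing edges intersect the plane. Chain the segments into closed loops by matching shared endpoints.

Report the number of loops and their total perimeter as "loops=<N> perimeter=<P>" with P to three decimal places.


loops=1 perimeter=8.166

Straddling triangles (16 of 32):
  (v1,v4,v2) [--+] → (0.951698, 0.92234, -0.7361)–(1.3337, 0, -0.7361)  len=0.9983
  (v2,v4,v5) [+-+] → (0.951698, 0.92234, -0.7361)–(0.9431, 0.9431, -0.7361)  len=0.0225
  (v4,v6,v5) [--+] → (0.0207604, 1.3251, -0.7361)–(0.9431, 0.9431, -0.7361)  len=0.9983
  (v5,v6,v7) [+-+] → (0.0207604, 1.3251, -0.7361)–(0, 1.3337, -0.7361)  len=0.0225
  (v6,v8,v7) [--+] → (-0.92234, 0.951698, -0.7361)–(0, 1.3337, -0.7361)  len=0.9983
  (v7,v8,v9) [+-+] → (-0.92234, 0.951698, -0.7361)–(-0.9431, 0.9431, -0.7361)  len=0.0225
  (v8,v10,v9) [--+] → (-1.3251, 0.0207604, -0.7361)–(-0.9431, 0.9431, -0.7361)  len=0.9983
  (v9,v10,v11) [+-+] → (-1.3251, 0.0207604, -0.7361)–(-1.3337, 0, -0.7361)  len=0.0225
  (v10,v12,v11) [--+] → (-0.951698, -0.92234, -0.7361)–(-1.3337, 0, -0.7361)  len=0.9983
  (v11,v12,v13) [+-+] → (-0.951698, -0.92234, -0.7361)–(-0.9431, -0.9431, -0.7361)  len=0.0225
  (v12,v14,v13) [--+] → (-0.0207604, -1.3251, -0.7361)–(-0.9431, -0.9431, -0.7361)  len=0.9983
  (v13,v14,v15) [+-+] → (-0.0207604, -1.3251, -0.7361)–(0, -1.3337, -0.7361)  len=0.0225
  (v14,v16,v15) [--+] → (0.92234, -0.951698, -0.7361)–(0, -1.3337, -0.7361)  len=0.9983
  (v15,v16,v17) [+-+] → (0.92234, -0.951698, -0.7361)–(0.9431, -0.9431, -0.7361)  len=0.0225
  (v16,v1,v17) [--+] → (1.3251, -0.0207604, -0.7361)–(0.9431, -0.9431, -0.7361)  len=0.9983
  (v17,v1,v2) [+-+] → (1.3251, -0.0207604, -0.7361)–(1.3337, 0, -0.7361)  len=0.0225

Chained into 1 loop(s):
  loop 1: 16 segments, perimeter = 8.1663
Total perimeter = 8.166


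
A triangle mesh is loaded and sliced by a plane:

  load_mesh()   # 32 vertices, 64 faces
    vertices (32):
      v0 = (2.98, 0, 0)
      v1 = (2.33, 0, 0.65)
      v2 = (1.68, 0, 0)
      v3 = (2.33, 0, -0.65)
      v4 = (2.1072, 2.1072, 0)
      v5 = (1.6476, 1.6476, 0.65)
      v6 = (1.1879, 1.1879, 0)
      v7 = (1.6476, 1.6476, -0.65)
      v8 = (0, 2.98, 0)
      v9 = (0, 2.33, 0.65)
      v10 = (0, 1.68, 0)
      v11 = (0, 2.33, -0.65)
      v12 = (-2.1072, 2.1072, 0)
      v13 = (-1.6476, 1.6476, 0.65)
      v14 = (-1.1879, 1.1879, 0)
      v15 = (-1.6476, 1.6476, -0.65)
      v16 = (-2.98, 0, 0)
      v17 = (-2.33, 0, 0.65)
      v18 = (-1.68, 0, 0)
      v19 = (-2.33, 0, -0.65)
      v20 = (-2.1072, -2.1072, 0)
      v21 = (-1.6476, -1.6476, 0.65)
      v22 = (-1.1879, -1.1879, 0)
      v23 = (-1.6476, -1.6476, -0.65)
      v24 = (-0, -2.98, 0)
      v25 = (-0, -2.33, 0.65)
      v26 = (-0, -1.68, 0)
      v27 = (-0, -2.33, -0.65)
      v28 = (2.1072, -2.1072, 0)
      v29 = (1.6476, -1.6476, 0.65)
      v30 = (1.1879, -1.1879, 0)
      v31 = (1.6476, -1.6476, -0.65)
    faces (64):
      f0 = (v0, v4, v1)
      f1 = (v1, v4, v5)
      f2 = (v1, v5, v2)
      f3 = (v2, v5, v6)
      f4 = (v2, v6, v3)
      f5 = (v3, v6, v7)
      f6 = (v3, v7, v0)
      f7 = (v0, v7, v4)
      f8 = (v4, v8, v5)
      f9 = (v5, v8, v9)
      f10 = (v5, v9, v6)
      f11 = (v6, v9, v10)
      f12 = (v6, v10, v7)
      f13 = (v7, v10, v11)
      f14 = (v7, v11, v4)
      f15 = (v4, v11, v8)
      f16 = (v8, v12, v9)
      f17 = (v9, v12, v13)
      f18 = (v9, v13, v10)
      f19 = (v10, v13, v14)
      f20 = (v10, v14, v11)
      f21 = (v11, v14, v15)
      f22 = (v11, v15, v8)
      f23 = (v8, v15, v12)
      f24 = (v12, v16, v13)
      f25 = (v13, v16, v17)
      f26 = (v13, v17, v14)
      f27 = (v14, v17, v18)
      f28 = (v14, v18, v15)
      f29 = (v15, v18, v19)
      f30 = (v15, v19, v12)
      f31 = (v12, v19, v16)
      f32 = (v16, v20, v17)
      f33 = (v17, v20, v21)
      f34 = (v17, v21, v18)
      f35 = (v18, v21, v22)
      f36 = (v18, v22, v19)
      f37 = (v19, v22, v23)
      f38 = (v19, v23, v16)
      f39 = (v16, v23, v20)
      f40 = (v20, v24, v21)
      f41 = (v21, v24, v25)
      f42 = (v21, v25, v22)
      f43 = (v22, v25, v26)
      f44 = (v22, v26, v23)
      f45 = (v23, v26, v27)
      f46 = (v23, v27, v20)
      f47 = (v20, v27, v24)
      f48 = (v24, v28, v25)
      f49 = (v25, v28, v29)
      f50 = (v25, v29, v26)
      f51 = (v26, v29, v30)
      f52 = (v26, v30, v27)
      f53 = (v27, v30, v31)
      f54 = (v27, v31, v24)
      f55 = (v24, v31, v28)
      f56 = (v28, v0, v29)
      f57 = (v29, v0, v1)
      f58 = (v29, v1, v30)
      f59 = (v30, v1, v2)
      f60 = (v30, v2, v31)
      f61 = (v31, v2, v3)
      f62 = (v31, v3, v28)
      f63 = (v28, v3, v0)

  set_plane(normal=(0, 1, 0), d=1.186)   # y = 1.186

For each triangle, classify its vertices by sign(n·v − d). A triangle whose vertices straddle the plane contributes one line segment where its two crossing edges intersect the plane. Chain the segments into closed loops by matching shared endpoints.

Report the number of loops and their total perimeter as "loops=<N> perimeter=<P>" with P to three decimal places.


Straddling triangles (16 of 64):
  (v0,v4,v1) [-+-] → (2.48876, 1.186, 0)–(2.2046, 1.186, 0.284159)  len=0.4019
  (v1,v4,v5) [-++] → (2.2046, 1.186, 0.284159)–(1.83878, 1.186, 0.65)  len=0.5174
  (v1,v5,v2) [-+-] → (1.83878, 1.186, 0.65)–(1.65668, 1.186, 0.467893)  len=0.2575
  (v2,v5,v6) [-++] → (1.65668, 1.186, 0.467893)–(1.18869, 1.186, 0)  len=0.6618
  (v2,v6,v3) [-+-] → (1.18869, 1.186, 0)–(1.18973, 1.186, -0.00103965)  len=0.0015
  (v3,v6,v7) [-++] → (1.18973, 1.186, -0.00103965)–(1.83878, 1.186, -0.65)  len=0.9178
  (v3,v7,v0) [-+-] → (1.83878, 1.186, -0.65)–(2.02089, 1.186, -0.467893)  len=0.2575
  (v0,v7,v4) [-++] → (2.02089, 1.186, -0.467893)–(2.48876, 1.186, 0)  len=0.6617
  (v12,v16,v13) [+-+] → (-2.48876, 1.186, 0)–(-2.02089, 1.186, 0.467893)  len=0.6617
  (v13,v16,v17) [+--] → (-2.02089, 1.186, 0.467893)–(-1.83878, 1.186, 0.65)  len=0.2575
  (v13,v17,v14) [+-+] → (-1.83878, 1.186, 0.65)–(-1.18973, 1.186, 0.00103965)  len=0.9178
  (v14,v17,v18) [+--] → (-1.18973, 1.186, 0.00103965)–(-1.18869, 1.186, 0)  len=0.0015
  (v14,v18,v15) [+-+] → (-1.18869, 1.186, 0)–(-1.65668, 1.186, -0.467893)  len=0.6618
  (v15,v18,v19) [+--] → (-1.65668, 1.186, -0.467893)–(-1.83878, 1.186, -0.65)  len=0.2575
  (v15,v19,v12) [+-+] → (-1.83878, 1.186, -0.65)–(-2.2046, 1.186, -0.284159)  len=0.5174
  (v12,v19,v16) [+--] → (-2.2046, 1.186, -0.284159)–(-2.48876, 1.186, 0)  len=0.4019

Chained into 2 loop(s):
  loop 1: 8 segments, perimeter = 3.6771
  loop 2: 8 segments, perimeter = 3.6771
Total perimeter = 7.354

loops=2 perimeter=7.354


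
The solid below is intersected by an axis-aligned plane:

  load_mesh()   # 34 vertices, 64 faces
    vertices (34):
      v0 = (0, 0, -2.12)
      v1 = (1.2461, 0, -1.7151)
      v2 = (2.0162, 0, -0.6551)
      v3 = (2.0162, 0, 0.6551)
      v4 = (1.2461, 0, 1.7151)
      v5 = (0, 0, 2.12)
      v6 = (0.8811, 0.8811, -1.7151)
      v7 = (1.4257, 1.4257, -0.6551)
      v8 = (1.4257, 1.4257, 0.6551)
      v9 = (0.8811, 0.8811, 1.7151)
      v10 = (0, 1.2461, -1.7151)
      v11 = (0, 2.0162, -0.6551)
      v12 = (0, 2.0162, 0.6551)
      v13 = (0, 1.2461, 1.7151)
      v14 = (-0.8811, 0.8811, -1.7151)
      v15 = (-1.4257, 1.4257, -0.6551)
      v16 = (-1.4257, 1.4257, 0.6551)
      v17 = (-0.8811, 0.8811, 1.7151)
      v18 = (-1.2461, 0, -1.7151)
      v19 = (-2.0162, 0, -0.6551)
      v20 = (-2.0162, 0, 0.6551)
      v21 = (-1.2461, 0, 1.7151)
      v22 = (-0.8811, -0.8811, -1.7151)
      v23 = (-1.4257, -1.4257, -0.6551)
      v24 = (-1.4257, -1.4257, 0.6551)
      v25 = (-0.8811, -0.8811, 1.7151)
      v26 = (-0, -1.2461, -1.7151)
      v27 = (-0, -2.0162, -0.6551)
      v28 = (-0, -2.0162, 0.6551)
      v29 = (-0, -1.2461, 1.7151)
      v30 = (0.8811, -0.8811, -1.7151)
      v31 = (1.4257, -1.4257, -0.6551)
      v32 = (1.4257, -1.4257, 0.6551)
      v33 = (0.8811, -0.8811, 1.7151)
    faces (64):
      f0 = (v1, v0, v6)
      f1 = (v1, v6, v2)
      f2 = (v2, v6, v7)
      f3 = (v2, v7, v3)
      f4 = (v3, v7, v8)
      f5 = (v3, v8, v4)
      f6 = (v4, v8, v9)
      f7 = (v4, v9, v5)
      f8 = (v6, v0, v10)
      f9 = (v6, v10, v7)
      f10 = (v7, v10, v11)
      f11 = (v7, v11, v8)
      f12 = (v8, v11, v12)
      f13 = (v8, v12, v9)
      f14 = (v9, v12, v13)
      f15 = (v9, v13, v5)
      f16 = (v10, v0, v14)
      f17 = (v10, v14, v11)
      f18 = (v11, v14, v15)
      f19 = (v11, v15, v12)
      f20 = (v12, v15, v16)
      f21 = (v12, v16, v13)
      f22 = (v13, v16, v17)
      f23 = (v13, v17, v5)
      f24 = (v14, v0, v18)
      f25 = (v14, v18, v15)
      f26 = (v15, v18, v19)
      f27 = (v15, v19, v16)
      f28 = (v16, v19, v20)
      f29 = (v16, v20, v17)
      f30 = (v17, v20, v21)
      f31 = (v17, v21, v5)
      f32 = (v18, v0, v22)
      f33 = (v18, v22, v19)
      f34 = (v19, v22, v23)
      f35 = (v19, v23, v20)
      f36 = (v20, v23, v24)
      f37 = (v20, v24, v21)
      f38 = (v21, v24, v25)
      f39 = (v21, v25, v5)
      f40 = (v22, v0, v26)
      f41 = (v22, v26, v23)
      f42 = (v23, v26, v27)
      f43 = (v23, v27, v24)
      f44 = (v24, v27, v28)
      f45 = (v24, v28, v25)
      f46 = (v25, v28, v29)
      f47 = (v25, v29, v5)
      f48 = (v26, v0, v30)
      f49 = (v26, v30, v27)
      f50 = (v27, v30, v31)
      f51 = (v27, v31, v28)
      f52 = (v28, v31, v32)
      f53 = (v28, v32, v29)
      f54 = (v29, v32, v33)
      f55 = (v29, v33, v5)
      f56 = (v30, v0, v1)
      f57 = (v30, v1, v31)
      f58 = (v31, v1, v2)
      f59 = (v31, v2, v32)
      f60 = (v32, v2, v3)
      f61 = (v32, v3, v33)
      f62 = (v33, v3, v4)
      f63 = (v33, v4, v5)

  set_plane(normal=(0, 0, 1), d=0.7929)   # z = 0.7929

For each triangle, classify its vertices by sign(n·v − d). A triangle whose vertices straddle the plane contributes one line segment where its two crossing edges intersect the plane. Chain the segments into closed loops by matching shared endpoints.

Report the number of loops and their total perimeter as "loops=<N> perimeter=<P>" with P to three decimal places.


loops=1 perimeter=11.732

Straddling triangles (16 of 64):
  (v3,v8,v4) [--+] → (1.40235, 1.24036, 0.7929)–(1.91609, 0, 0.7929)  len=1.3425
  (v4,v8,v9) [+-+] → (1.40235, 1.24036, 0.7929)–(1.3549, 1.3549, 0.7929)  len=0.1240
  (v8,v12,v9) [--+] → (0.114543, 1.86864, 0.7929)–(1.3549, 1.3549, 0.7929)  len=1.3425
  (v9,v12,v13) [+-+] → (0.114543, 1.86864, 0.7929)–(0, 1.91609, 0.7929)  len=0.1240
  (v12,v16,v13) [--+] → (-1.24036, 1.40235, 0.7929)–(0, 1.91609, 0.7929)  len=1.3425
  (v13,v16,v17) [+-+] → (-1.24036, 1.40235, 0.7929)–(-1.3549, 1.3549, 0.7929)  len=0.1240
  (v16,v20,v17) [--+] → (-1.86864, 0.114543, 0.7929)–(-1.3549, 1.3549, 0.7929)  len=1.3425
  (v17,v20,v21) [+-+] → (-1.86864, 0.114543, 0.7929)–(-1.91609, 0, 0.7929)  len=0.1240
  (v20,v24,v21) [--+] → (-1.40235, -1.24036, 0.7929)–(-1.91609, 0, 0.7929)  len=1.3425
  (v21,v24,v25) [+-+] → (-1.40235, -1.24036, 0.7929)–(-1.3549, -1.3549, 0.7929)  len=0.1240
  (v24,v28,v25) [--+] → (-0.114543, -1.86864, 0.7929)–(-1.3549, -1.3549, 0.7929)  len=1.3425
  (v25,v28,v29) [+-+] → (-0.114543, -1.86864, 0.7929)–(0, -1.91609, 0.7929)  len=0.1240
  (v28,v32,v29) [--+] → (1.24036, -1.40235, 0.7929)–(0, -1.91609, 0.7929)  len=1.3425
  (v29,v32,v33) [+-+] → (1.24036, -1.40235, 0.7929)–(1.3549, -1.3549, 0.7929)  len=0.1240
  (v32,v3,v33) [--+] → (1.86864, -0.114543, 0.7929)–(1.3549, -1.3549, 0.7929)  len=1.3425
  (v33,v3,v4) [+-+] → (1.86864, -0.114543, 0.7929)–(1.91609, 0, 0.7929)  len=0.1240

Chained into 1 loop(s):
  loop 1: 16 segments, perimeter = 11.7322
Total perimeter = 11.732


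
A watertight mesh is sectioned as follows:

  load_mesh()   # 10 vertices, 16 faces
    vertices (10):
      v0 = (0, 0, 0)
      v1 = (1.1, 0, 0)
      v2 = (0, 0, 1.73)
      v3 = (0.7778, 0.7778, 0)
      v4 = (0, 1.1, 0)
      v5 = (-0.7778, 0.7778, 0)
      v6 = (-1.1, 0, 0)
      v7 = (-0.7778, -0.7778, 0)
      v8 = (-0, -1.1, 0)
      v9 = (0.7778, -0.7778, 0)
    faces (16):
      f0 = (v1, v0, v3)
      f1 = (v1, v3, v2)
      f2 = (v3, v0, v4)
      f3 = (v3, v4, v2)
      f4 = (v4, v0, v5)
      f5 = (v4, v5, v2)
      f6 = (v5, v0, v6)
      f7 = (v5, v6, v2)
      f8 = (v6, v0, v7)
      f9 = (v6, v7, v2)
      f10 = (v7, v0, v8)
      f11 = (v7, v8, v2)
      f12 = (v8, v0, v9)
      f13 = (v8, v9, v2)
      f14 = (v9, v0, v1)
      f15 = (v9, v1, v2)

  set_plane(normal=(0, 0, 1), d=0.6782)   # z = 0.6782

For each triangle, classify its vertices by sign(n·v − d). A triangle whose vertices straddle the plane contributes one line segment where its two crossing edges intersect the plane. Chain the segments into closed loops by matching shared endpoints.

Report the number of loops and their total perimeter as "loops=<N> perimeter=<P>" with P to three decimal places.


Straddling triangles (8 of 16):
  (v1,v3,v2) [--+] → (0.472884, 0.472884, 0.6782)–(0.668775, 0, 0.6782)  len=0.5119
  (v3,v4,v2) [--+] → (0, 0.668775, 0.6782)–(0.472884, 0.472884, 0.6782)  len=0.5119
  (v4,v5,v2) [--+] → (-0.472884, 0.472884, 0.6782)–(0, 0.668775, 0.6782)  len=0.5119
  (v5,v6,v2) [--+] → (-0.668775, 0, 0.6782)–(-0.472884, 0.472884, 0.6782)  len=0.5119
  (v6,v7,v2) [--+] → (-0.472884, -0.472884, 0.6782)–(-0.668775, 0, 0.6782)  len=0.5119
  (v7,v8,v2) [--+] → (0, -0.668775, 0.6782)–(-0.472884, -0.472884, 0.6782)  len=0.5119
  (v8,v9,v2) [--+] → (0.472884, -0.472884, 0.6782)–(0, -0.668775, 0.6782)  len=0.5119
  (v9,v1,v2) [--+] → (0.668775, 0, 0.6782)–(0.472884, -0.472884, 0.6782)  len=0.5119

Chained into 1 loop(s):
  loop 1: 8 segments, perimeter = 4.0948
Total perimeter = 4.095

loops=1 perimeter=4.095
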